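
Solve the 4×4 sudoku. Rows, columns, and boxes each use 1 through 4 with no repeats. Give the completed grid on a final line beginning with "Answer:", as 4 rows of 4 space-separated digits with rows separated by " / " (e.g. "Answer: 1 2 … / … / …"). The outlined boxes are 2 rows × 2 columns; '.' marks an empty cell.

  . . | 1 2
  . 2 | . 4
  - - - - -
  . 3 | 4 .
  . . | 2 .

Step 1. [r4c2∈{1,4}] 1 has one home in col 2: r4c2. So r4c2=1.
Step 2. [r1c1∈{3,4}] 3 has one home in row 1: r1c1. So r1c1=3.
Step 3. [r4c4∈{3}] only 3 remains possible at r4c4 ⇒ r4c4=3.
Step 4. [r4c1∈{4}] nothing but 4 survives at r4c1. So r4c1=4.
Step 5. [r3c4∈{1}] nothing but 1 survives at r3c4, so r3c4=1.
Step 6. [r3c1∈{2}] nothing but 2 survives at r3c1 ⇒ r3c1=2.
Step 7. [r2c3∈{3}] nothing but 3 survives at r2c3, so r2c3=3.
Step 8. [r1c2∈{4}] r1c2 is down to just 4 ⇒ r1c2=4.
Step 9. [r2c1∈{1}] only 1 remains possible at r2c1 ⇒ r2c1=1.

Answer: 3 4 1 2 / 1 2 3 4 / 2 3 4 1 / 4 1 2 3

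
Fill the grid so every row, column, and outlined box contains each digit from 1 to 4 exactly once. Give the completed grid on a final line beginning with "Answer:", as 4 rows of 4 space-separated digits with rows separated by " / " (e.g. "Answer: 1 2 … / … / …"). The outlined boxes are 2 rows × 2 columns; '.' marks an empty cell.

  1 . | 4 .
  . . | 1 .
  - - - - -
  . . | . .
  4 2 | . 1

Step 1. [r1c2∈{3}] r1c2 has the single candidate 3 ⇒ r1c2=3.
Step 2. [r2c4∈{2,3}] across row 2, 3 lands solely at r2c4. So r2c4=3.
Step 3. [r3c3∈{2,3}] 2 has one home in col 3: r3c3. So r3c3=2.
Step 4. [r2c2∈{4}] nothing but 4 survives at r2c2, so r2c2=4.
Step 5. [r2c1∈{2}] r2c1 has the single candidate 2, so r2c1=2.
Step 6. [r3c2∈{1}] only 1 remains possible at r3c2, so r3c2=1.
Step 7. [r4c3∈{3}] r4c3 has the single candidate 3 ⇒ r4c3=3.
Step 8. [r3c4∈{4}] r3c4 is down to just 4. So r3c4=4.
Step 9. [r1c4∈{2}] r1c4 is down to just 2 ⇒ r1c4=2.
Step 10. [r3c1∈{3}] nothing but 3 survives at r3c1, so r3c1=3.

Answer: 1 3 4 2 / 2 4 1 3 / 3 1 2 4 / 4 2 3 1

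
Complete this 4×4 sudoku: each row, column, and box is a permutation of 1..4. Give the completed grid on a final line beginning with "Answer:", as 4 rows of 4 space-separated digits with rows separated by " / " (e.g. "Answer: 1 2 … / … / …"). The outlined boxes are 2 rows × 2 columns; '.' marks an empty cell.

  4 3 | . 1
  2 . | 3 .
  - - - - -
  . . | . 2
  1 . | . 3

Step 1. [r3c2∈{4}] only 4 remains possible at r3c2, so r3c2=4.
Step 2. [r2c4∈{4}] nothing but 4 survives at r2c4 ⇒ r2c4=4.
Step 3. [r3c1∈{3}] r3c1 has the single candidate 3 ⇒ r3c1=3.
Step 4. [r4c2∈{2}] r4c2 has the single candidate 2. So r4c2=2.
Step 5. [r3c3∈{1}] r3c3 has the single candidate 1. So r3c3=1.
Step 6. [r1c3∈{2}] only 2 remains possible at r1c3. So r1c3=2.
Step 7. [r2c2∈{1}] only 1 remains possible at r2c2. So r2c2=1.
Step 8. [r4c3∈{4}] nothing but 4 survives at r4c3, so r4c3=4.

Answer: 4 3 2 1 / 2 1 3 4 / 3 4 1 2 / 1 2 4 3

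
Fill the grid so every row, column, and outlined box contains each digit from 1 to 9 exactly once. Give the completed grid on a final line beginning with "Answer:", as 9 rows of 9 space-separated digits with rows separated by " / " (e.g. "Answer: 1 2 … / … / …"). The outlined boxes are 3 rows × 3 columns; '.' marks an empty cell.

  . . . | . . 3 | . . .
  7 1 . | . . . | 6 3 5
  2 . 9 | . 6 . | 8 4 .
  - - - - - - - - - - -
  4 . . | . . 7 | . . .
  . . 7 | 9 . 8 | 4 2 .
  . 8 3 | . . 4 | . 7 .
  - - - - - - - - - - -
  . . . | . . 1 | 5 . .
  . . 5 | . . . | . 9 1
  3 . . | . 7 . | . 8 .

Step 1. [r9c7∈{2}] r9c7 is down to just 2, so r9c7=2.
Step 2. [r7c8∈{6}] nothing but 6 survives at r7c8 ⇒ r7c8=6.
Step 3. [r3c4∈{1,5,7}] r3c4 is the only open cell in row 3 admitting 1, so r3c4=1.
Step 4. [r1c4∈{2,4,5,7,8}] r1c4 is the only open cell in col 4 admitting 7. So r1c4=7.
Step 5. [r9c9∈{4}] r9c9's peers cover all but 4, so r9c9=4.
Step 6. [r4c8∈{1,5}] r4c8 is the only open cell in col 8 admitting 5. So r4c8=5.
Step 7. [r4c9∈{3,6,8,9}] r4c9 is the only open cell in row 4 admitting 8 ⇒ r4c9=8.
Step 8. [r8c7∈{3,7}] across col 7, 7 lands solely at r8c7. So r8c7=7.
Step 9. [r4c7∈{1,3,9}] r4c7 is the only open cell in col 7 admitting 3 ⇒ r4c7=3.
Step 10. [r4c2∈{2,6,9}] in row 4, 9 fits only at r4c2 ⇒ r4c2=9.
Step 11. [r9c2∈{6}] r9c2 is down to just 6, so r9c2=6.
Step 12. [r4c3∈{1,2,6}] in box 4, 2 fits only at r4c3 ⇒ r4c3=2.
Step 13. [r5c2∈{5}] r5c2 has the single candidate 5 ⇒ r5c2=5.
Step 14. [r8c1∈{8}] nothing but 8 survives at r8c1 ⇒ r8c1=8.
Step 15. [r7c3∈{4}] r7c3 is down to just 4 ⇒ r7c3=4.
Step 16. [r6c7∈{1,9}] box 6 places 1 nowhere but r6c7, so r6c7=1.
Step 17. [r8c2∈{2}] only 2 remains possible at r8c2, so r8c2=2.
Step 18. [r2c6∈{2,9}] r2c6 is the only open cell in col 6 admitting 2 ⇒ r2c6=2.
Step 19. [r6c1∈{6}] only 6 remains possible at r6c1 ⇒ r6c1=6.
Step 20. [r2c5∈{4,8,9}] across row 2, 9 lands solely at r2c5. So r2c5=9.
Step 21. [r5c5∈{1,3}] across row 5, 3 lands solely at r5c5. So r5c5=3.
Step 22. [r2c4∈{4,8}] row 2 places 4 nowhere but r2c4. So r2c4=4.
Step 23. [r1c5∈{5,8}] 8 has one home in box 2: r1c5, so r1c5=8.
Step 24. [r6c5∈{2,5}] r6c5 is the only open cell in col 5 admitting 5. So r6c5=5.
Step 25. [r8c4∈{3,6}] row 8 places 3 nowhere but r8c4, so r8c4=3.
Step 26. [r6c9∈{9}] r6c9 has the single candidate 9, so r6c9=9.
Step 27. [r7c5∈{2}] nothing but 2 survives at r7c5. So r7c5=2.
Step 28. [r3c6∈{5}] r3c6 is down to just 5 ⇒ r3c6=5.
Step 29. [r1c8∈{1}] r1c8 is down to just 1 ⇒ r1c8=1.
Step 30. [r7c2∈{7}] r7c2's peers cover all but 7 ⇒ r7c2=7.
Step 31. [r3c9∈{7}] nothing but 7 survives at r3c9, so r3c9=7.
Step 32. [r3c2∈{3}] r3c2 has the single candidate 3 ⇒ r3c2=3.
Step 33. [r9c4∈{5}] nothing but 5 survives at r9c4 ⇒ r9c4=5.
Step 34. [r6c4∈{2}] r6c4 is down to just 2. So r6c4=2.
Step 35. [r1c1∈{5}] only 5 remains possible at r1c1, so r1c1=5.
Step 36. [r1c7∈{9}] r1c7's peers cover all but 9, so r1c7=9.
Step 37. [r8c6∈{6}] only 6 remains possible at r8c6 ⇒ r8c6=6.
Step 38. [r4c5∈{1}] r4c5's peers cover all but 1 ⇒ r4c5=1.
Step 39. [r2c3∈{8}] r2c3 is down to just 8, so r2c3=8.
Step 40. [r8c5∈{4}] r8c5 has the single candidate 4. So r8c5=4.
Step 41. [r1c2∈{4}] only 4 remains possible at r1c2 ⇒ r1c2=4.
Step 42. [r7c4∈{8}] nothing but 8 survives at r7c4, so r7c4=8.
Step 43. [r1c9∈{2}] r1c9's peers cover all but 2, so r1c9=2.
Step 44. [r9c6∈{9}] r9c6's peers cover all but 9 ⇒ r9c6=9.
Step 45. [r5c9∈{6}] r5c9 is down to just 6 ⇒ r5c9=6.
Step 46. [r7c9∈{3}] only 3 remains possible at r7c9 ⇒ r7c9=3.
Step 47. [r1c3∈{6}] r1c3 has the single candidate 6 ⇒ r1c3=6.
Step 48. [r9c3∈{1}] nothing but 1 survives at r9c3 ⇒ r9c3=1.
Step 49. [r4c4∈{6}] nothing but 6 survives at r4c4 ⇒ r4c4=6.
Step 50. [r5c1∈{1}] r5c1's peers cover all but 1 ⇒ r5c1=1.
Step 51. [r7c1∈{9}] nothing but 9 survives at r7c1. So r7c1=9.

Answer: 5 4 6 7 8 3 9 1 2 / 7 1 8 4 9 2 6 3 5 / 2 3 9 1 6 5 8 4 7 / 4 9 2 6 1 7 3 5 8 / 1 5 7 9 3 8 4 2 6 / 6 8 3 2 5 4 1 7 9 / 9 7 4 8 2 1 5 6 3 / 8 2 5 3 4 6 7 9 1 / 3 6 1 5 7 9 2 8 4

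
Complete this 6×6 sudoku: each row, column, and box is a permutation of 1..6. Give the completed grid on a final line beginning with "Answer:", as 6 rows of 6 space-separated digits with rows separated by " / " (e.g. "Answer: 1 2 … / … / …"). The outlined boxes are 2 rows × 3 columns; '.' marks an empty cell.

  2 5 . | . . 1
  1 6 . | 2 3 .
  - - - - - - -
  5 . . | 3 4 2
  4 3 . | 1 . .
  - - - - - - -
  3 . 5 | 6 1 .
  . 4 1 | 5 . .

Step 1. [r4c6∈{5,6}] col 6 places 6 nowhere but r4c6. So r4c6=6.
Step 2. [r2c3∈{4}] r2c3 is down to just 4. So r2c3=4.
Step 3. [r5c6∈{4}] r5c6's peers cover all but 4. So r5c6=4.
Step 4. [r1c5∈{6}] nothing but 6 survives at r1c5. So r1c5=6.
Step 5. [r6c5∈{2}] r6c5 is down to just 2, so r6c5=2.
Step 6. [r4c5∈{5}] only 5 remains possible at r4c5 ⇒ r4c5=5.
Step 7. [r1c4∈{4}] nothing but 4 survives at r1c4 ⇒ r1c4=4.
Step 8. [r5c2∈{2}] only 2 remains possible at r5c2 ⇒ r5c2=2.
Step 9. [r3c3∈{6}] r3c3 has the single candidate 6, so r3c3=6.
Step 10. [r6c6∈{3}] r6c6 is down to just 3. So r6c6=3.
Step 11. [r6c1∈{6}] nothing but 6 survives at r6c1, so r6c1=6.
Step 12. [r4c3∈{2}] r4c3's peers cover all but 2. So r4c3=2.
Step 13. [r2c6∈{5}] only 5 remains possible at r2c6. So r2c6=5.
Step 14. [r3c2∈{1}] r3c2 is down to just 1 ⇒ r3c2=1.
Step 15. [r1c3∈{3}] r1c3 has the single candidate 3, so r1c3=3.

Answer: 2 5 3 4 6 1 / 1 6 4 2 3 5 / 5 1 6 3 4 2 / 4 3 2 1 5 6 / 3 2 5 6 1 4 / 6 4 1 5 2 3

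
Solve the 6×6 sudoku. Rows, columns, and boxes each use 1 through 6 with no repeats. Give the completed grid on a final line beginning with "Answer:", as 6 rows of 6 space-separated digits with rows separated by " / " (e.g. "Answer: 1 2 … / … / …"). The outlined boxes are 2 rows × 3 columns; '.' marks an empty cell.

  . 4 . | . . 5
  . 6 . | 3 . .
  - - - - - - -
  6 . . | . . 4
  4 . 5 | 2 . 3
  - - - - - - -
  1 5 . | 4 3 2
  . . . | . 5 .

Step 1. [r3c5∈{1}] r3c5's peers cover all but 1 ⇒ r3c5=1.
Step 2. [r6c3∈{2,3,4,6}] in row 6, 4 fits only at r6c3 ⇒ r6c3=4.
Step 3. [r2c6∈{1}] nothing but 1 survives at r2c6, so r2c6=1.
Step 4. [r2c3∈{2}] r2c3 is down to just 2. So r2c3=2.
Step 5. [r1c1∈{3}] only 3 remains possible at r1c1 ⇒ r1c1=3.
Step 6. [r1c4∈{6}] only 6 remains possible at r1c4 ⇒ r1c4=6.
Step 7. [r3c2∈{2,3}] 2 has one home in row 3: r3c2. So r3c2=2.
Step 8. [r5c3∈{6}] r5c3 has the single candidate 6, so r5c3=6.
Step 9. [r1c3∈{1}] r1c3 is down to just 1 ⇒ r1c3=1.
Step 10. [r6c6∈{6}] r6c6 has the single candidate 6. So r6c6=6.
Step 11. [r6c4∈{1}] nothing but 1 survives at r6c4, so r6c4=1.
Step 12. [r3c3∈{3}] only 3 remains possible at r3c3 ⇒ r3c3=3.
Step 13. [r6c1∈{2}] r6c1's peers cover all but 2, so r6c1=2.
Step 14. [r2c1∈{5}] r2c1's peers cover all but 5, so r2c1=5.
Step 15. [r3c4∈{5}] r3c4 is down to just 5 ⇒ r3c4=5.
Step 16. [r4c2∈{1}] r4c2 is down to just 1. So r4c2=1.
Step 17. [r4c5∈{6}] only 6 remains possible at r4c5. So r4c5=6.
Step 18. [r1c5∈{2}] r1c5 has the single candidate 2, so r1c5=2.
Step 19. [r2c5∈{4}] only 4 remains possible at r2c5, so r2c5=4.
Step 20. [r6c2∈{3}] r6c2's peers cover all but 3, so r6c2=3.

Answer: 3 4 1 6 2 5 / 5 6 2 3 4 1 / 6 2 3 5 1 4 / 4 1 5 2 6 3 / 1 5 6 4 3 2 / 2 3 4 1 5 6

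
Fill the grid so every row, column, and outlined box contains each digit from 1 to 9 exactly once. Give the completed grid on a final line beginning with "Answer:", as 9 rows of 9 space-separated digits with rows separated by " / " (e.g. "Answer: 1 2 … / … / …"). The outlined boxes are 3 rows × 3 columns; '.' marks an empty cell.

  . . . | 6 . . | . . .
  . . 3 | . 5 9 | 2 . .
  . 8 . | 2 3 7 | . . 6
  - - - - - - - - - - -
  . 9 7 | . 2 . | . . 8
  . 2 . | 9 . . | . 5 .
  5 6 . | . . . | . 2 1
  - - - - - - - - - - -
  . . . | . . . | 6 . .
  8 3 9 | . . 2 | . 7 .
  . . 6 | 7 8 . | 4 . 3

Step 1. [r1c7∈{1,3,5,7,8,9}] r1c7 is the only open cell in col 7 admitting 8. So r1c7=8.
Step 2. [r4c7∈{3}] nothing but 3 survives at r4c7 ⇒ r4c7=3.
Step 3. [r9c8∈{1,9}] in row 9, 9 fits only at r9c8, so r9c8=9.
Step 4. [r1c9∈{4,5,7,9}] across col 9, 9 lands solely at r1c9, so r1c9=9.
Step 5. [r9c1∈{1,2}] across row 9, 2 lands solely at r9c1 ⇒ r9c1=2.
Step 6. [r2c9∈{4,7}] r2c9 is the only open cell in box 3 admitting 7. So r2c9=7.
Step 7. [r5c9∈{4}] only 4 remains possible at r5c9 ⇒ r5c9=4.
Step 8. [r3c7∈{1,5}] box 3 places 5 nowhere but r3c7 ⇒ r3c7=5.
Step 9. [r8c7∈{1}] nothing but 1 survives at r8c7, so r8c7=1.
Step 10. [r2c4∈{1,4,8}] 8 has one home in row 2: r2c4, so r2c4=8.
Step 11. [r1c3∈{1,2,4,5}] in row 1, 2 fits only at r1c3. So r1c3=2.
Step 12. [r7c3∈{1,4,5}] r7c3 is the only open cell in col 3 admitting 5 ⇒ r7c3=5.
Step 13. [r9c2∈{1}] r9c2 is down to just 1 ⇒ r9c2=1.
Step 14. [r2c2∈{4}] r2c2's peers cover all but 4. So r2c2=4.
Step 15. [r3c3∈{1}] only 1 remains possible at r3c3 ⇒ r3c3=1.
Step 16. [r7c1∈{4,7}] 4 has one home in box 7: r7c1 ⇒ r7c1=4.
Step 17. [r6c3∈{4,8}] r6c3 is the only open cell in col 3 admitting 4, so r6c3=4.
Step 18. [r4c1∈{1}] r4c1 has the single candidate 1. So r4c1=1.
Step 19. [r7c4∈{1,3}] across col 4, 1 lands solely at r7c4 ⇒ r7c4=1.
Step 20. [r5c7∈{7}] nothing but 7 survives at r5c7. So r5c7=7.
Step 21. [r1c8∈{1,3,4}] in row 1, 3 fits only at r1c8. So r1c8=3.
Step 22. [r8c5∈{4,6}] row 8 places 6 nowhere but r8c5 ⇒ r8c5=6.
Step 23. [r5c6∈{1,3,6,8}] in row 5, 6 fits only at r5c6. So r5c6=6.
Step 24. [r8c4∈{4,5}] across row 8, 4 lands solely at r8c4 ⇒ r8c4=4.
Step 25. [r1c5∈{1,4}] r1c5 is the only open cell in col 5 admitting 4 ⇒ r1c5=4.
Step 26. [r1c1∈{7}] r1c1's peers cover all but 7 ⇒ r1c1=7.
Step 27. [r9c6∈{5}] r9c6 has the single candidate 5 ⇒ r9c6=5.
Step 28. [r6c6∈{3,8}] across row 6, 8 lands solely at r6c6. So r6c6=8.
Step 29. [r4c4∈{5}] nothing but 5 survives at r4c4 ⇒ r4c4=5.
Step 30. [r3c1∈{9}] r3c1's peers cover all but 9. So r3c1=9.
Step 31. [r3c8∈{4}] r3c8 has the single candidate 4 ⇒ r3c8=4.
Step 32. [r7c5∈{9}] r7c5 has the single candidate 9 ⇒ r7c5=9.
Step 33. [r1c2∈{5}] r1c2's peers cover all but 5, so r1c2=5.
Step 34. [r7c2∈{7}] nothing but 7 survives at r7c2. So r7c2=7.
Step 35. [r7c8∈{8}] r7c8's peers cover all but 8, so r7c8=8.
Step 36. [r5c1∈{3}] r5c1 is down to just 3. So r5c1=3.
Step 37. [r7c6∈{3}] r7c6 has the single candidate 3 ⇒ r7c6=3.
Step 38. [r4c6∈{4}] r4c6 is down to just 4. So r4c6=4.
Step 39. [r8c9∈{5}] r8c9 is down to just 5 ⇒ r8c9=5.
Step 40. [r6c7∈{9}] only 9 remains possible at r6c7. So r6c7=9.
Step 41. [r5c5∈{1}] r5c5 has the single candidate 1 ⇒ r5c5=1.
Step 42. [r4c8∈{6}] r4c8 is down to just 6 ⇒ r4c8=6.
Step 43. [r6c4∈{3}] r6c4's peers cover all but 3 ⇒ r6c4=3.
Step 44. [r1c6∈{1}] r1c6 is down to just 1. So r1c6=1.
Step 45. [r6c5∈{7}] r6c5's peers cover all but 7 ⇒ r6c5=7.
Step 46. [r2c1∈{6}] r2c1's peers cover all but 6, so r2c1=6.
Step 47. [r7c9∈{2}] only 2 remains possible at r7c9, so r7c9=2.
Step 48. [r5c3∈{8}] only 8 remains possible at r5c3. So r5c3=8.
Step 49. [r2c8∈{1}] r2c8 has the single candidate 1 ⇒ r2c8=1.

Answer: 7 5 2 6 4 1 8 3 9 / 6 4 3 8 5 9 2 1 7 / 9 8 1 2 3 7 5 4 6 / 1 9 7 5 2 4 3 6 8 / 3 2 8 9 1 6 7 5 4 / 5 6 4 3 7 8 9 2 1 / 4 7 5 1 9 3 6 8 2 / 8 3 9 4 6 2 1 7 5 / 2 1 6 7 8 5 4 9 3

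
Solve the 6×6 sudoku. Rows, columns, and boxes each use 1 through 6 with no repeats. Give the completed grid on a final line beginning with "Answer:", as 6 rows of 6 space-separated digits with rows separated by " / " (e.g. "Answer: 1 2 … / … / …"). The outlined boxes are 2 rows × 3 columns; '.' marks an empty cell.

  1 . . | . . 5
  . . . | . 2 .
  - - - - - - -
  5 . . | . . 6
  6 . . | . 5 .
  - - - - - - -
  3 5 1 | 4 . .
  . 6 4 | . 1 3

Step 1. [r2c1∈{4}] r2c1's peers cover all but 4. So r2c1=4.
Step 2. [r2c2∈{3}] r2c2 is down to just 3 ⇒ r2c2=3.
Step 3. [r4c6∈{1,2,4}] 4 has one home in col 6: r4c6, so r4c6=4.
Step 4. [r3c5∈{3}] r3c5 is down to just 3. So r3c5=3.
Step 5. [r3c3∈{2}] nothing but 2 survives at r3c3 ⇒ r3c3=2.
Step 6. [r1c3∈{6}] r1c3's peers cover all but 6 ⇒ r1c3=6.
Step 7. [r3c4∈{1}] only 1 remains possible at r3c4 ⇒ r3c4=1.
Step 8. [r6c1∈{2}] r6c1's peers cover all but 2 ⇒ r6c1=2.
Step 9. [r1c2∈{2}] nothing but 2 survives at r1c2 ⇒ r1c2=2.
Step 10. [r6c4∈{5}] only 5 remains possible at r6c4. So r6c4=5.
Step 11. [r2c4∈{6}] only 6 remains possible at r2c4 ⇒ r2c4=6.
Step 12. [r4c3∈{3}] nothing but 3 survives at r4c3 ⇒ r4c3=3.
Step 13. [r3c2∈{4}] r3c2's peers cover all but 4. So r3c2=4.
Step 14. [r1c4∈{3}] nothing but 3 survives at r1c4. So r1c4=3.
Step 15. [r1c5∈{4}] only 4 remains possible at r1c5 ⇒ r1c5=4.
Step 16. [r2c6∈{1}] r2c6 has the single candidate 1. So r2c6=1.
Step 17. [r5c6∈{2}] nothing but 2 survives at r5c6, so r5c6=2.
Step 18. [r2c3∈{5}] r2c3 has the single candidate 5 ⇒ r2c3=5.
Step 19. [r4c2∈{1}] only 1 remains possible at r4c2, so r4c2=1.
Step 20. [r4c4∈{2}] nothing but 2 survives at r4c4 ⇒ r4c4=2.
Step 21. [r5c5∈{6}] only 6 remains possible at r5c5, so r5c5=6.

Answer: 1 2 6 3 4 5 / 4 3 5 6 2 1 / 5 4 2 1 3 6 / 6 1 3 2 5 4 / 3 5 1 4 6 2 / 2 6 4 5 1 3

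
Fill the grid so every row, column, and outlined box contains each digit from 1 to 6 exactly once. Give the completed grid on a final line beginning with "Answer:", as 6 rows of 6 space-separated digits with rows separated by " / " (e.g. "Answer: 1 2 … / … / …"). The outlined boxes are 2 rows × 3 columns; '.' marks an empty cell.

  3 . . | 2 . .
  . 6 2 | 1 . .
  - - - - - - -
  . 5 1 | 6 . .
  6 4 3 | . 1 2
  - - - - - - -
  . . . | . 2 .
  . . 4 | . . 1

Step 1. [r1c3∈{5}] r1c3 has the single candidate 5, so r1c3=5.
Step 2. [r6c5∈{3,5,6}] row 6 places 6 nowhere but r6c5, so r6c5=6.
Step 3. [r1c5∈{4}] r1c5 has the single candidate 4, so r1c5=4.
Step 4. [r5c4∈{3,4,5}] r5c4 is the only open cell in col 4 admitting 4. So r5c4=4.
Step 5. [r6c4∈{3,5}] 3 has one home in col 4: r6c4, so r6c4=3.
Step 6. [r3c5∈{3}] nothing but 3 survives at r3c5 ⇒ r3c5=3.
Step 7. [r5c6∈{5}] only 5 remains possible at r5c6 ⇒ r5c6=5.
Step 8. [r5c1∈{1}] r5c1's peers cover all but 1. So r5c1=1.
Step 9. [r6c1∈{2,5}] in row 6, 5 fits only at r6c1 ⇒ r6c1=5.
Step 10. [r4c4∈{5}] nothing but 5 survives at r4c4. So r4c4=5.
Step 11. [r2c6∈{3}] r2c6's peers cover all but 3 ⇒ r2c6=3.
Step 12. [r3c1∈{2}] r3c1's peers cover all but 2 ⇒ r3c1=2.
Step 13. [r1c2∈{1}] nothing but 1 survives at r1c2 ⇒ r1c2=1.
Step 14. [r5c3∈{6}] r5c3 is down to just 6 ⇒ r5c3=6.
Step 15. [r6c2∈{2}] r6c2 has the single candidate 2 ⇒ r6c2=2.
Step 16. [r2c1∈{4}] r2c1's peers cover all but 4. So r2c1=4.
Step 17. [r2c5∈{5}] r2c5's peers cover all but 5, so r2c5=5.
Step 18. [r3c6∈{4}] r3c6 is down to just 4 ⇒ r3c6=4.
Step 19. [r5c2∈{3}] r5c2's peers cover all but 3, so r5c2=3.
Step 20. [r1c6∈{6}] r1c6 is down to just 6 ⇒ r1c6=6.

Answer: 3 1 5 2 4 6 / 4 6 2 1 5 3 / 2 5 1 6 3 4 / 6 4 3 5 1 2 / 1 3 6 4 2 5 / 5 2 4 3 6 1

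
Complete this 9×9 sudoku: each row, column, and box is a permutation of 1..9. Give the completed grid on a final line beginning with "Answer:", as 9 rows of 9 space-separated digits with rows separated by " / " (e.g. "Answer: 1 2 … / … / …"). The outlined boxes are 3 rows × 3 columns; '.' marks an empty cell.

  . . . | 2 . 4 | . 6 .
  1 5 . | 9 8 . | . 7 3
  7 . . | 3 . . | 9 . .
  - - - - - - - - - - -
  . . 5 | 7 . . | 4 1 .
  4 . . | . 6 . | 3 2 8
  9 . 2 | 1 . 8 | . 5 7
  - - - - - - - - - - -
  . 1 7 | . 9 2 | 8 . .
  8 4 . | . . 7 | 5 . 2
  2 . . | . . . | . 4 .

Step 1. [r8c5∈{1,3}] in row 8, 1 fits only at r8c5 ⇒ r8c5=1.
Step 2. [r7c9∈{6}] r7c9 has the single candidate 6, so r7c9=6.
Step 3. [r1c1∈{3}] r1c1's peers cover all but 3, so r1c1=3.
Step 4. [r3c5∈{5}] r3c5's peers cover all but 5, so r3c5=5.
Step 5. [r9c5∈{3}] r9c5 is down to just 3 ⇒ r9c5=3.
Step 6. [r4c2∈{3,6,8}] 8 has one home in row 4: r4c2 ⇒ r4c2=8.
Step 7. [r5c4∈{5}] r5c4 has the single candidate 5, so r5c4=5.
Step 8. [r2c6∈{6}] r2c6 is down to just 6, so r2c6=6.
Step 9. [r8c3∈{3,6,9}] col 3 places 3 nowhere but r8c3 ⇒ r8c3=3.
Step 10. [r1c7∈{1}] r1c7's peers cover all but 1. So r1c7=1.
Step 11. [r4c9∈{9}] r4c9 is down to just 9. So r4c9=9.
Step 12. [r1c2∈{9}] r1c2 is down to just 9. So r1c2=9.
Step 13. [r9c2∈{6}] only 6 remains possible at r9c2. So r9c2=6.
Step 14. [r3c3∈{4,6,8}] 6 has one home in row 3: r3c3. So r3c3=6.
Step 15. [r7c1∈{5}] only 5 remains possible at r7c1. So r7c1=5.
Step 16. [r3c9∈{4}] nothing but 4 survives at r3c9. So r3c9=4.
Step 17. [r5c6∈{9}] nothing but 9 survives at r5c6. So r5c6=9.
Step 18. [r5c3∈{1}] r5c3's peers cover all but 1. So r5c3=1.
Step 19. [r9c4∈{8}] r9c4 is down to just 8 ⇒ r9c4=8.
Step 20. [r6c5∈{4}] nothing but 4 survives at r6c5, so r6c5=4.
Step 21. [r1c9∈{5}] r1c9 has the single candidate 5. So r1c9=5.
Step 22. [r9c3∈{9}] only 9 remains possible at r9c3, so r9c3=9.
Step 23. [r2c7∈{2}] r2c7 is down to just 2, so r2c7=2.
Step 24. [r9c6∈{5}] r9c6 is down to just 5 ⇒ r9c6=5.
Step 25. [r3c6∈{1}] only 1 remains possible at r3c6 ⇒ r3c6=1.
Step 26. [r6c7∈{6}] only 6 remains possible at r6c7 ⇒ r6c7=6.
Step 27. [r9c7∈{7}] nothing but 7 survives at r9c7 ⇒ r9c7=7.
Step 28. [r7c8∈{3}] nothing but 3 survives at r7c8, so r7c8=3.
Step 29. [r4c5∈{2}] nothing but 2 survives at r4c5. So r4c5=2.
Step 30. [r8c8∈{9}] nothing but 9 survives at r8c8 ⇒ r8c8=9.
Step 31. [r2c3∈{4}] only 4 remains possible at r2c3, so r2c3=4.
Step 32. [r3c8∈{8}] r3c8 is down to just 8. So r3c8=8.
Step 33. [r4c6∈{3}] nothing but 3 survives at r4c6 ⇒ r4c6=3.
Step 34. [r4c1∈{6}] r4c1 is down to just 6 ⇒ r4c1=6.
Step 35. [r5c2∈{7}] only 7 remains possible at r5c2. So r5c2=7.
Step 36. [r1c5∈{7}] nothing but 7 survives at r1c5, so r1c5=7.
Step 37. [r9c9∈{1}] r9c9 is down to just 1. So r9c9=1.
Step 38. [r1c3∈{8}] r1c3 is down to just 8. So r1c3=8.
Step 39. [r6c2∈{3}] r6c2 has the single candidate 3. So r6c2=3.
Step 40. [r8c4∈{6}] nothing but 6 survives at r8c4. So r8c4=6.
Step 41. [r3c2∈{2}] r3c2 has the single candidate 2. So r3c2=2.
Step 42. [r7c4∈{4}] nothing but 4 survives at r7c4 ⇒ r7c4=4.

Answer: 3 9 8 2 7 4 1 6 5 / 1 5 4 9 8 6 2 7 3 / 7 2 6 3 5 1 9 8 4 / 6 8 5 7 2 3 4 1 9 / 4 7 1 5 6 9 3 2 8 / 9 3 2 1 4 8 6 5 7 / 5 1 7 4 9 2 8 3 6 / 8 4 3 6 1 7 5 9 2 / 2 6 9 8 3 5 7 4 1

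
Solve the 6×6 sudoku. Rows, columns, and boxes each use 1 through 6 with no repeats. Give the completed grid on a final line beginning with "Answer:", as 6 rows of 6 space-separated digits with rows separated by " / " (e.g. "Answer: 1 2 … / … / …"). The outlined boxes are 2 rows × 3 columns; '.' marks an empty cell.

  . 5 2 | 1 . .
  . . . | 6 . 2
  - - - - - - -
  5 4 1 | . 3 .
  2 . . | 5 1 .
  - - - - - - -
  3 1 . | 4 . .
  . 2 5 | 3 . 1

Step 1. [r2c3∈{3,4}] col 3 places 4 nowhere but r2c3 ⇒ r2c3=4.
Step 2. [r5c3∈{6}] r5c3 is down to just 6 ⇒ r5c3=6.
Step 3. [r4c6∈{4,6}] in row 4, 4 fits only at r4c6 ⇒ r4c6=4.
Step 4. [r5c5∈{2,5}] 2 has one home in row 5: r5c5. So r5c5=2.
Step 5. [r2c2∈{3}] r2c2's peers cover all but 3, so r2c2=3.
Step 6. [r3c6∈{6}] nothing but 6 survives at r3c6. So r3c6=6.
Step 7. [r1c5∈{4}] r1c5 has the single candidate 4 ⇒ r1c5=4.
Step 8. [r4c3∈{3}] r4c3's peers cover all but 3 ⇒ r4c3=3.
Step 9. [r4c2∈{6}] only 6 remains possible at r4c2. So r4c2=6.
Step 10. [r1c1∈{6}] r1c1 has the single candidate 6, so r1c1=6.
Step 11. [r3c4∈{2}] nothing but 2 survives at r3c4, so r3c4=2.
Step 12. [r2c1∈{1}] r2c1 has the single candidate 1. So r2c1=1.
Step 13. [r5c6∈{5}] only 5 remains possible at r5c6, so r5c6=5.
Step 14. [r1c6∈{3}] only 3 remains possible at r1c6. So r1c6=3.
Step 15. [r2c5∈{5}] nothing but 5 survives at r2c5, so r2c5=5.
Step 16. [r6c5∈{6}] nothing but 6 survives at r6c5, so r6c5=6.
Step 17. [r6c1∈{4}] only 4 remains possible at r6c1 ⇒ r6c1=4.

Answer: 6 5 2 1 4 3 / 1 3 4 6 5 2 / 5 4 1 2 3 6 / 2 6 3 5 1 4 / 3 1 6 4 2 5 / 4 2 5 3 6 1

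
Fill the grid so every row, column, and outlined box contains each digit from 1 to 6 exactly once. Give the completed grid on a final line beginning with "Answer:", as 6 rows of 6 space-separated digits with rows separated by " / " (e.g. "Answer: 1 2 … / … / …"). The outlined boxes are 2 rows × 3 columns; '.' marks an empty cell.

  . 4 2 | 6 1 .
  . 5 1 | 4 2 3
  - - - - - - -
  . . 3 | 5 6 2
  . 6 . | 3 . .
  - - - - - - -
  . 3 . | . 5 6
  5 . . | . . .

Step 1. [r4c5∈{4}] r4c5's peers cover all but 4 ⇒ r4c5=4.
Step 2. [r6c2∈{1,2}] across col 2, 2 lands solely at r6c2 ⇒ r6c2=2.
Step 3. [r5c1∈{1,4}] across box 5, 1 lands solely at r5c1, so r5c1=1.
Step 4. [r6c6∈{1,4}] 4 has one home in col 6: r6c6, so r6c6=4.
Step 5. [r6c4∈{1}] nothing but 1 survives at r6c4, so r6c4=1.
Step 6. [r4c6∈{1}] r4c6 is down to just 1 ⇒ r4c6=1.
Step 7. [r3c2∈{1}] r3c2 has the single candidate 1. So r3c2=1.
Step 8. [r1c6∈{5}] r1c6 has the single candidate 5 ⇒ r1c6=5.
Step 9. [r5c3∈{4}] r5c3 has the single candidate 4 ⇒ r5c3=4.
Step 10. [r6c5∈{3}] r6c5 is down to just 3, so r6c5=3.
Step 11. [r2c1∈{6}] r2c1 is down to just 6 ⇒ r2c1=6.
Step 12. [r1c1∈{3}] r1c1's peers cover all but 3, so r1c1=3.
Step 13. [r4c1∈{2}] r4c1 has the single candidate 2 ⇒ r4c1=2.
Step 14. [r3c1∈{4}] nothing but 4 survives at r3c1, so r3c1=4.
Step 15. [r6c3∈{6}] r6c3 has the single candidate 6 ⇒ r6c3=6.
Step 16. [r4c3∈{5}] r4c3's peers cover all but 5. So r4c3=5.
Step 17. [r5c4∈{2}] nothing but 2 survives at r5c4. So r5c4=2.

Answer: 3 4 2 6 1 5 / 6 5 1 4 2 3 / 4 1 3 5 6 2 / 2 6 5 3 4 1 / 1 3 4 2 5 6 / 5 2 6 1 3 4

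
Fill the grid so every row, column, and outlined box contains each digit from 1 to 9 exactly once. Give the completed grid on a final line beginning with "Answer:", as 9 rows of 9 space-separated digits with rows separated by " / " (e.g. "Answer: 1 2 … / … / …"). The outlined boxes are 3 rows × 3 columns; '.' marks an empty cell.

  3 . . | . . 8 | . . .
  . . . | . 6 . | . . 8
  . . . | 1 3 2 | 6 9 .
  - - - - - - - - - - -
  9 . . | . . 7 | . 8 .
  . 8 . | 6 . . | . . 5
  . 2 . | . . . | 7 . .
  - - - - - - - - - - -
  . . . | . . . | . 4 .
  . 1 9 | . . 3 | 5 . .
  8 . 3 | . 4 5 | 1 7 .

Step 1. [r9c2∈{6}] r9c2 is down to just 6 ⇒ r9c2=6.
Step 2. [r1c3∈{1,2,4,5,6,7}] r1c3 is the only open cell in row 1 admitting 6 ⇒ r1c3=6.
Step 3. [r4c9∈{1,2,3,4,6}] across row 4, 6 lands solely at r4c9 ⇒ r4c9=6.
Step 4. [r8c9∈{2}] r8c9 is down to just 2, so r8c9=2.
Step 5. [r8c1∈{4,7}] row 8 places 4 nowhere but r8c1. So r8c1=4.
Step 6. [r9c9∈{9}] r9c9 has the single candidate 9, so r9c9=9.
Step 7. [r5c7∈{2,3,4,9}] across col 7, 9 lands solely at r5c7. So r5c7=9.
Step 8. [r5c8∈{1,2,3}] r5c8 is the only open cell in row 5 admitting 3, so r5c8=3.
Step 9. [r6c8∈{1}] r6c8 has the single candidate 1. So r6c8=1.
Step 10. [r6c9∈{4}] nothing but 4 survives at r6c9 ⇒ r6c9=4.
Step 11. [r6c3∈{5}] r6c3 is down to just 5, so r6c3=5.
Step 12. [r5c5∈{1,2}] 2 has one home in row 5: r5c5. So r5c5=2.
Step 13. [r3c9∈{7}] r3c9's peers cover all but 7 ⇒ r3c9=7.
Step 14. [r3c1∈{5}] r3c1's peers cover all but 5 ⇒ r3c1=5.
Step 15. [r3c2∈{4}] r3c2 is down to just 4 ⇒ r3c2=4.
Step 16. [r6c6∈{9}] nothing but 9 survives at r6c6. So r6c6=9.
Step 17. [r2c6∈{4}] r2c6's peers cover all but 4, so r2c6=4.
Step 18. [r5c6∈{1}] r5c6's peers cover all but 1. So r5c6=1.
Step 19. [r5c1∈{7}] nothing but 7 survives at r5c1 ⇒ r5c1=7.
Step 20. [r7c1∈{2}] only 2 remains possible at r7c1. So r7c1=2.
Step 21. [r7c3∈{7}] r7c3's peers cover all but 7. So r7c3=7.
Step 22. [r4c4∈{3,4,5}] r4c4 is the only open cell in col 4 admitting 4. So r4c4=4.
Step 23. [r7c7∈{3,8}] in col 7, 8 fits only at r7c7. So r7c7=8.
Step 24. [r7c4∈{9}] nothing but 9 survives at r7c4 ⇒ r7c4=9.
Step 25. [r2c3∈{1,2}] in col 3, 2 fits only at r2c3 ⇒ r2c3=2.
Step 26. [r1c5∈{5,7,9}] r1c5 is the only open cell in col 5 admitting 9 ⇒ r1c5=9.
Step 27. [r8c5∈{7,8}] across col 5, 7 lands solely at r8c5, so r8c5=7.
Step 28. [r2c8∈{5}] r2c8 is down to just 5, so r2c8=5.
Step 29. [r2c4∈{7}] r2c4 is down to just 7 ⇒ r2c4=7.
Step 30. [r6c4∈{3,8}] 3 has one home in row 6: r6c4. So r6c4=3.
Step 31. [r4c7∈{2}] r4c7's peers cover all but 2. So r4c7=2.
Step 32. [r7c5∈{1}] r7c5 is down to just 1, so r7c5=1.
Step 33. [r1c9∈{1}] r1c9 is down to just 1 ⇒ r1c9=1.
Step 34. [r4c3∈{1}] r4c3's peers cover all but 1. So r4c3=1.
Step 35. [r7c6∈{6}] r7c6's peers cover all but 6, so r7c6=6.
Step 36. [r6c5∈{8}] r6c5 has the single candidate 8 ⇒ r6c5=8.
Step 37. [r2c1∈{1}] nothing but 1 survives at r2c1. So r2c1=1.
Step 38. [r2c2∈{9}] r2c2 has the single candidate 9, so r2c2=9.
Step 39. [r1c8∈{2}] r1c8 is down to just 2. So r1c8=2.
Step 40. [r8c4∈{8}] r8c4 has the single candidate 8, so r8c4=8.
Step 41. [r7c9∈{3}] r7c9 has the single candidate 3 ⇒ r7c9=3.
Step 42. [r7c2∈{5}] only 5 remains possible at r7c2. So r7c2=5.
Step 43. [r4c5∈{5}] r4c5 has the single candidate 5. So r4c5=5.
Step 44. [r8c8∈{6}] nothing but 6 survives at r8c8, so r8c8=6.
Step 45. [r9c4∈{2}] r9c4's peers cover all but 2 ⇒ r9c4=2.
Step 46. [r3c3∈{8}] r3c3's peers cover all but 8. So r3c3=8.
Step 47. [r5c3∈{4}] only 4 remains possible at r5c3. So r5c3=4.
Step 48. [r2c7∈{3}] r2c7 has the single candidate 3 ⇒ r2c7=3.
Step 49. [r4c2∈{3}] r4c2 has the single candidate 3. So r4c2=3.
Step 50. [r1c4∈{5}] nothing but 5 survives at r1c4 ⇒ r1c4=5.
Step 51. [r1c2∈{7}] nothing but 7 survives at r1c2, so r1c2=7.
Step 52. [r6c1∈{6}] r6c1 is down to just 6 ⇒ r6c1=6.
Step 53. [r1c7∈{4}] nothing but 4 survives at r1c7. So r1c7=4.

Answer: 3 7 6 5 9 8 4 2 1 / 1 9 2 7 6 4 3 5 8 / 5 4 8 1 3 2 6 9 7 / 9 3 1 4 5 7 2 8 6 / 7 8 4 6 2 1 9 3 5 / 6 2 5 3 8 9 7 1 4 / 2 5 7 9 1 6 8 4 3 / 4 1 9 8 7 3 5 6 2 / 8 6 3 2 4 5 1 7 9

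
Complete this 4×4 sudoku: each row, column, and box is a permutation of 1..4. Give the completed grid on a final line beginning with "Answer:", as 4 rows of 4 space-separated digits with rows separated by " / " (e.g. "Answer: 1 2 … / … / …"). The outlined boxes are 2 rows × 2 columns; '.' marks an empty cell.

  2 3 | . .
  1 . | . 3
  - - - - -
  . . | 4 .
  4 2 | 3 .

Step 1. [r4c4∈{1}] r4c4's peers cover all but 1 ⇒ r4c4=1.
Step 2. [r1c4∈{4}] nothing but 4 survives at r1c4. So r1c4=4.
Step 3. [r3c1∈{3}] r3c1 has the single candidate 3. So r3c1=3.
Step 4. [r3c2∈{1}] only 1 remains possible at r3c2, so r3c2=1.
Step 5. [r2c2∈{4}] r2c2 has the single candidate 4, so r2c2=4.
Step 6. [r3c4∈{2}] r3c4's peers cover all but 2 ⇒ r3c4=2.
Step 7. [r1c3∈{1}] only 1 remains possible at r1c3 ⇒ r1c3=1.
Step 8. [r2c3∈{2}] r2c3's peers cover all but 2. So r2c3=2.

Answer: 2 3 1 4 / 1 4 2 3 / 3 1 4 2 / 4 2 3 1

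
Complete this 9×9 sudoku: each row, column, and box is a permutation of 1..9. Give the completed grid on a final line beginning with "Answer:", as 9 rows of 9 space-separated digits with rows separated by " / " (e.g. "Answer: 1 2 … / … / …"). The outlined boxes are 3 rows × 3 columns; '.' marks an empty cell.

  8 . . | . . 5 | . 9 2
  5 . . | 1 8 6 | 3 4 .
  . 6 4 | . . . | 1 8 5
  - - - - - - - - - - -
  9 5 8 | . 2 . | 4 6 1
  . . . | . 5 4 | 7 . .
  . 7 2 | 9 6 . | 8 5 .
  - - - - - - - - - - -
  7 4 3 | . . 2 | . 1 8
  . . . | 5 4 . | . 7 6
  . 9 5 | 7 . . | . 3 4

Step 1. [r8c3∈{1}] r8c3 is down to just 1. So r8c3=1.
Step 2. [r8c6∈{3,8,9}] 3 has one home in row 8: r8c6. So r8c6=3.
Step 3. [r8c1∈{2}] r8c1 has the single candidate 2 ⇒ r8c1=2.
Step 4. [r3c1∈{3}] r3c1 has the single candidate 3. So r3c1=3.
Step 5. [r5c2∈{1,3}] r5c2 is the only open cell in col 2 admitting 3. So r5c2=3.
Step 6. [r3c6∈{7,9}] across col 6, 9 lands solely at r3c6. So r3c6=9.
Step 7. [r1c5∈{3,7}] r1c5 is the only open cell in col 5 admitting 3. So r1c5=3.
Step 8. [r6c6∈{1}] r6c6's peers cover all but 1, so r6c6=1.
Step 9. [r2c9∈{7}] nothing but 7 survives at r2c9, so r2c9=7.
Step 10. [r8c7∈{9}] only 9 remains possible at r8c7 ⇒ r8c7=9.
Step 11. [r5c3∈{6}] only 6 remains possible at r5c3. So r5c3=6.
Step 12. [r1c2∈{1}] only 1 remains possible at r1c2, so r1c2=1.
Step 13. [r3c4∈{2}] r3c4 has the single candidate 2 ⇒ r3c4=2.
Step 14. [r9c5∈{1}] only 1 remains possible at r9c5 ⇒ r9c5=1.
Step 15. [r5c8∈{2}] r5c8's peers cover all but 2 ⇒ r5c8=2.
Step 16. [r8c2∈{8}] r8c2 is down to just 8 ⇒ r8c2=8.
Step 17. [r9c7∈{2}] nothing but 2 survives at r9c7, so r9c7=2.
Step 18. [r7c7∈{5}] r7c7 is down to just 5 ⇒ r7c7=5.
Step 19. [r6c1∈{4}] nothing but 4 survives at r6c1, so r6c1=4.
Step 20. [r1c3∈{7}] nothing but 7 survives at r1c3. So r1c3=7.
Step 21. [r5c9∈{9}] nothing but 9 survives at r5c9. So r5c9=9.
Step 22. [r4c4∈{3}] only 3 remains possible at r4c4 ⇒ r4c4=3.
Step 23. [r9c1∈{6}] nothing but 6 survives at r9c1, so r9c1=6.
Step 24. [r6c9∈{3}] r6c9 is down to just 3. So r6c9=3.
Step 25. [r5c4∈{8}] r5c4 is down to just 8 ⇒ r5c4=8.
Step 26. [r7c5∈{9}] r7c5 has the single candidate 9, so r7c5=9.
Step 27. [r9c6∈{8}] nothing but 8 survives at r9c6. So r9c6=8.
Step 28. [r3c5∈{7}] r3c5's peers cover all but 7, so r3c5=7.
Step 29. [r1c7∈{6}] r1c7 has the single candidate 6 ⇒ r1c7=6.
Step 30. [r2c3∈{9}] only 9 remains possible at r2c3 ⇒ r2c3=9.
Step 31. [r5c1∈{1}] only 1 remains possible at r5c1. So r5c1=1.
Step 32. [r7c4∈{6}] r7c4 has the single candidate 6. So r7c4=6.
Step 33. [r2c2∈{2}] r2c2 is down to just 2 ⇒ r2c2=2.
Step 34. [r4c6∈{7}] nothing but 7 survives at r4c6, so r4c6=7.
Step 35. [r1c4∈{4}] r1c4's peers cover all but 4 ⇒ r1c4=4.

Answer: 8 1 7 4 3 5 6 9 2 / 5 2 9 1 8 6 3 4 7 / 3 6 4 2 7 9 1 8 5 / 9 5 8 3 2 7 4 6 1 / 1 3 6 8 5 4 7 2 9 / 4 7 2 9 6 1 8 5 3 / 7 4 3 6 9 2 5 1 8 / 2 8 1 5 4 3 9 7 6 / 6 9 5 7 1 8 2 3 4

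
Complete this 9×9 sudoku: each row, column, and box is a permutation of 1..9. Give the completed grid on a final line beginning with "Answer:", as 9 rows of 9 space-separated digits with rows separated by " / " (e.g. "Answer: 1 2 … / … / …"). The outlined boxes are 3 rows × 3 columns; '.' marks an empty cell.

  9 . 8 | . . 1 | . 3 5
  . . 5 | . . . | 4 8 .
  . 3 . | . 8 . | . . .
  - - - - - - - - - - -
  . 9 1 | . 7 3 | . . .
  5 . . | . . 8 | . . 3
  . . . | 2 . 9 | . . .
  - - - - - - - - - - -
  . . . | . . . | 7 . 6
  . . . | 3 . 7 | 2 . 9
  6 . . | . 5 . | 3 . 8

Step 1. [r8c3∈{4}] r8c3 is down to just 4. So r8c3=4.
Step 2. [r1c7∈{6}] only 6 remains possible at r1c7 ⇒ r1c7=6.
Step 3. [r4c4∈{4,5,6}] r4c4 is the only open cell in box 5 admitting 5. So r4c4=5.
Step 4. [r7c4∈{1,4,8,9}] across col 4, 8 lands solely at r7c4 ⇒ r7c4=8.
Step 5. [r4c8∈{2,4,6}] in row 4, 6 fits only at r4c8, so r4c8=6.
Step 6. [r8c5∈{1,6}] row 8 places 6 nowhere but r8c5 ⇒ r8c5=6.
Step 7. [r5c4∈{1,4,6}] 6 has one home in box 5: r5c4. So r5c4=6.
Step 8. [r9c4∈{1,4,9}] in col 4, 1 fits only at r9c4. So r9c4=1.
Step 9. [r9c8∈{4}] r9c8 is down to just 4 ⇒ r9c8=4.
Step 10. [r9c6∈{2}] r9c6 has the single candidate 2, so r9c6=2.
Step 11. [r9c2∈{7}] r9c2 is down to just 7, so r9c2=7.
Step 12. [r1c4∈{4,7}] r1c4 is the only open cell in row 1 admitting 7. So r1c4=7.
Step 13. [r3c4∈{4,9}] in col 4, 4 fits only at r3c4 ⇒ r3c4=4.
Step 14. [r6c7∈{1,5,8}] col 7 places 5 nowhere but r6c7. So r6c7=5.
Step 15. [r7c5∈{4,9}] r7c5 is the only open cell in box 8 admitting 9. So r7c5=9.
Step 16. [r1c2∈{2,4}] row 1 places 4 nowhere but r1c2, so r1c2=4.
Step 17. [r5c2∈{2}] r5c2 has the single candidate 2 ⇒ r5c2=2.
Step 18. [r3c8∈{1,2,7,9}] in col 8, 2 fits only at r3c8. So r3c8=2.
Step 19. [r2c1∈{1,2,7}] in box 1, 2 fits only at r2c1, so r2c1=2.
Step 20. [r5c3∈{7}] only 7 remains possible at r5c3, so r5c3=7.
Step 21. [r2c9∈{1,7}] 7 has one home in row 2: r2c9 ⇒ r2c9=7.
Step 22. [r2c2∈{1,6}] across row 2, 1 lands solely at r2c2 ⇒ r2c2=1.
Step 23. [r7c2∈{5}] nothing but 5 survives at r7c2. So r7c2=5.
Step 24. [r7c8∈{1}] r7c8 has the single candidate 1. So r7c8=1.
Step 25. [r5c5∈{1,4}] row 5 places 4 nowhere but r5c5, so r5c5=4.
Step 26. [r5c7∈{1,9}] 1 has one home in row 5: r5c7, so r5c7=1.
Step 27. [r6c9∈{4}] r6c9's peers cover all but 4 ⇒ r6c9=4.
Step 28. [r7c1∈{3}] r7c1 has the single candidate 3 ⇒ r7c1=3.
Step 29. [r6c1∈{8}] nothing but 8 survives at r6c1. So r6c1=8.
Step 30. [r3c3∈{6}] r3c3 has the single candidate 6 ⇒ r3c3=6.
Step 31. [r8c2∈{8}] r8c2 is down to just 8. So r8c2=8.
Step 32. [r4c1∈{4}] r4c1 is down to just 4. So r4c1=4.
Step 33. [r8c1∈{1}] r8c1 has the single candidate 1. So r8c1=1.
Step 34. [r1c5∈{2}] r1c5 is down to just 2 ⇒ r1c5=2.
Step 35. [r2c6∈{6}] r2c6's peers cover all but 6 ⇒ r2c6=6.
Step 36. [r9c3∈{9}] nothing but 9 survives at r9c3 ⇒ r9c3=9.
Step 37. [r4c7∈{8}] r4c7's peers cover all but 8 ⇒ r4c7=8.
Step 38. [r8c8∈{5}] r8c8 is down to just 5, so r8c8=5.
Step 39. [r6c3∈{3}] r6c3's peers cover all but 3 ⇒ r6c3=3.
Step 40. [r2c4∈{9}] r2c4 has the single candidate 9. So r2c4=9.
Step 41. [r6c5∈{1}] only 1 remains possible at r6c5. So r6c5=1.
Step 42. [r4c9∈{2}] r4c9 has the single candidate 2. So r4c9=2.
Step 43. [r5c8∈{9}] nothing but 9 survives at r5c8. So r5c8=9.
Step 44. [r6c2∈{6}] r6c2 is down to just 6. So r6c2=6.
Step 45. [r6c8∈{7}] r6c8's peers cover all but 7 ⇒ r6c8=7.
Step 46. [r7c3∈{2}] only 2 remains possible at r7c3. So r7c3=2.
Step 47. [r3c6∈{5}] r3c6 is down to just 5. So r3c6=5.
Step 48. [r7c6∈{4}] r7c6's peers cover all but 4. So r7c6=4.
Step 49. [r3c1∈{7}] r3c1's peers cover all but 7, so r3c1=7.
Step 50. [r2c5∈{3}] nothing but 3 survives at r2c5 ⇒ r2c5=3.
Step 51. [r3c9∈{1}] r3c9 has the single candidate 1 ⇒ r3c9=1.
Step 52. [r3c7∈{9}] r3c7 is down to just 9. So r3c7=9.

Answer: 9 4 8 7 2 1 6 3 5 / 2 1 5 9 3 6 4 8 7 / 7 3 6 4 8 5 9 2 1 / 4 9 1 5 7 3 8 6 2 / 5 2 7 6 4 8 1 9 3 / 8 6 3 2 1 9 5 7 4 / 3 5 2 8 9 4 7 1 6 / 1 8 4 3 6 7 2 5 9 / 6 7 9 1 5 2 3 4 8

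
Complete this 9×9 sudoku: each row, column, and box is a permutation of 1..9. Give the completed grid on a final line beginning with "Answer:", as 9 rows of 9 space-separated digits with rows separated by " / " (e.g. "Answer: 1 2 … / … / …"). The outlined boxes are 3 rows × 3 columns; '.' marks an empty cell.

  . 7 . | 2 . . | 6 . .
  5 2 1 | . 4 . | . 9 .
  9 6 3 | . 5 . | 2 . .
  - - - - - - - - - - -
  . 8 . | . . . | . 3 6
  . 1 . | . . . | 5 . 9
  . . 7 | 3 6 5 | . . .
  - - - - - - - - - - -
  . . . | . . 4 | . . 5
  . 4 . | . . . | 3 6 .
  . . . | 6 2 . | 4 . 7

Step 1. [r7c7∈{1,8,9}] 9 has one home in col 7: r7c7 ⇒ r7c7=9.
Step 2. [r8c4∈{1,5,7,8,9}] r8c4 is the only open cell in col 4 admitting 5, so r8c4=5.
Step 3. [r4c4∈{1,4,7,9}] in col 4, 9 fits only at r4c4, so r4c4=9.
Step 4. [r5c4∈{4,7,8}] in col 4, 4 fits only at r5c4, so r5c4=4.
Step 5. [r5c1∈{2,3,6}] 3 has one home in row 5: r5c1 ⇒ r5c1=3.
Step 6. [r7c1∈{1,2,6,7,8}] in col 1, 6 fits only at r7c1. So r7c1=6.
Step 7. [r8c1∈{1,2,7,8}] in col 1, 7 fits only at r8c1 ⇒ r8c1=7.
Step 8. [r9c2∈{3,5,9}] r9c2 is the only open cell in col 2 admitting 5. So r9c2=5.
Step 9. [r9c6∈{1,3,8,9}] across row 9, 3 lands solely at r9c6, so r9c6=3.
Step 10. [r1c5∈{1,3,8,9}] r1c5 is the only open cell in col 5 admitting 3. So r1c5=3.
Step 11. [r8c5∈{1,8,9}] col 5 places 9 nowhere but r8c5 ⇒ r8c5=9.
Step 12. [r1c8∈{1,4,5,8}] 5 has one home in row 1: r1c8 ⇒ r1c8=5.
Step 13. [r1c6∈{1,8,9}] r1c6 is the only open cell in row 1 admitting 9. So r1c6=9.
Step 14. [r1c9∈{1,4,8}] row 1 places 1 nowhere but r1c9. So r1c9=1.
Step 15. [r8c6∈{1,8}] 1 has one home in row 8: r8c6, so r8c6=1.
Step 16. [r7c8∈{1,2,8}] 1 has one home in row 7: r7c8 ⇒ r7c8=1.
Step 17. [r9c8∈{8}] r9c8's peers cover all but 8. So r9c8=8.
Step 18. [r7c3∈{2,8}] across row 7, 2 lands solely at r7c3. So r7c3=2.
Step 19. [r6c7∈{1,8}] r6c7 is the only open cell in row 6 admitting 1, so r6c7=1.
Step 20. [r2c7∈{7,8}] r2c7 is the only open cell in col 7 admitting 8 ⇒ r2c7=8.
Step 21. [r3c8∈{4,7}] across box 3, 7 lands solely at r3c8, so r3c8=7.
Step 22. [r5c8∈{2}] r5c8 has the single candidate 2 ⇒ r5c8=2.
Step 23. [r6c8∈{4}] nothing but 4 survives at r6c8. So r6c8=4.
Step 24. [r1c1∈{4,8}] r1c1 is the only open cell in col 1 admitting 8, so r1c1=8.
Step 25. [r4c1∈{2,4}] r4c1 is the only open cell in col 1 admitting 4. So r4c1=4.
Step 26. [r4c7∈{7}] r4c7's peers cover all but 7. So r4c7=7.
Step 27. [r3c6∈{8}] r3c6's peers cover all but 8 ⇒ r3c6=8.
Step 28. [r7c4∈{7,8}] 8 has one home in col 4: r7c4. So r7c4=8.
Step 29. [r5c6∈{7}] only 7 remains possible at r5c6, so r5c6=7.
Step 30. [r5c5∈{8}] only 8 remains possible at r5c5. So r5c5=8.
Step 31. [r8c9∈{2}] r8c9 has the single candidate 2. So r8c9=2.
Step 32. [r6c9∈{8}] r6c9's peers cover all but 8, so r6c9=8.
Step 33. [r9c3∈{9}] nothing but 9 survives at r9c3, so r9c3=9.
Step 34. [r6c1∈{2}] only 2 remains possible at r6c1, so r6c1=2.
Step 35. [r9c1∈{1}] r9c1 has the single candidate 1 ⇒ r9c1=1.
Step 36. [r7c2∈{3}] only 3 remains possible at r7c2, so r7c2=3.
Step 37. [r2c4∈{7}] r2c4's peers cover all but 7, so r2c4=7.
Step 38. [r2c9∈{3}] r2c9 is down to just 3, so r2c9=3.
Step 39. [r3c9∈{4}] r3c9 has the single candidate 4 ⇒ r3c9=4.
Step 40. [r4c3∈{5}] r4c3 has the single candidate 5 ⇒ r4c3=5.
Step 41. [r4c6∈{2}] nothing but 2 survives at r4c6. So r4c6=2.
Step 42. [r1c3∈{4}] r1c3 has the single candidate 4, so r1c3=4.
Step 43. [r2c6∈{6}] r2c6's peers cover all but 6. So r2c6=6.
Step 44. [r8c3∈{8}] r8c3 is down to just 8. So r8c3=8.
Step 45. [r5c3∈{6}] r5c3 has the single candidate 6 ⇒ r5c3=6.
Step 46. [r4c5∈{1}] r4c5's peers cover all but 1. So r4c5=1.
Step 47. [r6c2∈{9}] only 9 remains possible at r6c2. So r6c2=9.
Step 48. [r7c5∈{7}] nothing but 7 survives at r7c5, so r7c5=7.
Step 49. [r3c4∈{1}] r3c4 has the single candidate 1, so r3c4=1.

Answer: 8 7 4 2 3 9 6 5 1 / 5 2 1 7 4 6 8 9 3 / 9 6 3 1 5 8 2 7 4 / 4 8 5 9 1 2 7 3 6 / 3 1 6 4 8 7 5 2 9 / 2 9 7 3 6 5 1 4 8 / 6 3 2 8 7 4 9 1 5 / 7 4 8 5 9 1 3 6 2 / 1 5 9 6 2 3 4 8 7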